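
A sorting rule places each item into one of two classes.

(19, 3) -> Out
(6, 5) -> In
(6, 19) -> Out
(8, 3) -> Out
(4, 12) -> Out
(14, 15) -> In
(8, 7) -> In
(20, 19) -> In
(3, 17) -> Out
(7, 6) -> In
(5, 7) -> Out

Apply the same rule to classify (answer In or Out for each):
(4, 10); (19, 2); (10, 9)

The classifier is using: |first − second| ≤ 1.

Out, Out, In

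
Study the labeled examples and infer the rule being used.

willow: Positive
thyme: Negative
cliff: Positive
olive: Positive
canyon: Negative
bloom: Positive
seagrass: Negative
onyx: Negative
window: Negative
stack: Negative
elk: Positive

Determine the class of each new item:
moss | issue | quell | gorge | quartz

Rule: contains 'l'. This holds for each 'Positive' example and fails for each 'Negative' one.
moss → no 'l' → Negative.
issue → no 'l' → Negative.
quell → has 'l' → Positive.
gorge → no 'l' → Negative.
quartz → no 'l' → Negative.

Negative, Negative, Positive, Negative, Negative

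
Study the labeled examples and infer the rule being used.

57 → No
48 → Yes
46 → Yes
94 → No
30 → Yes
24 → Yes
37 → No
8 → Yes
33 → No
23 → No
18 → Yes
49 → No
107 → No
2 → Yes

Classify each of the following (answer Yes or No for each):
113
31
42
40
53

No, No, Yes, Yes, No

'Yes' ⟺ even AND at most 48.
113: 113 is odd, 113 > 48 — doesn't match, so No. 31: 31 is odd, 31 ≤ 48 — doesn't match, so No. 42: 42 is even, 42 ≤ 48 — satisfies this, so Yes. 40: 40 is even, 40 ≤ 48 — satisfies this, so Yes. 53: 53 is odd, 53 > 48 — doesn't match, so No.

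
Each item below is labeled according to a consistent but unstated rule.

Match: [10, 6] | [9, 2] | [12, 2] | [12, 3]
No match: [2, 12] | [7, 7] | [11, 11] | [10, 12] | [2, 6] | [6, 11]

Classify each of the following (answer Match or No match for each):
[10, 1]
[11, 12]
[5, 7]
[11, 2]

Match, No match, No match, Match

Every 'Match' example satisfies: first > second. None of the 'No match' examples do.
[10, 1]: 10 > 1 — fits, so Match.
[11, 12]: 11 < 12 — does not satisfy this, so No match.
[5, 7]: 5 < 7 — does not satisfy this, so No match.
[11, 2]: 11 > 2 — fits, so Match.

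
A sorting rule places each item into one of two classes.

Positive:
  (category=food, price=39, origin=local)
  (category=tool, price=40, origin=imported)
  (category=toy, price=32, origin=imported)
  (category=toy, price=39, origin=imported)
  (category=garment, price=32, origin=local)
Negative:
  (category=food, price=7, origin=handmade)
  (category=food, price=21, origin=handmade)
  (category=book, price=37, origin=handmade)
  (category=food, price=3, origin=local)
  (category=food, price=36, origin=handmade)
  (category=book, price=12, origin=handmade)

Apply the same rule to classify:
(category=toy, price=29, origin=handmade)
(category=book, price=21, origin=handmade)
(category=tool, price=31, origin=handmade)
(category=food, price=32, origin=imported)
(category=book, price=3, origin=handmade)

Every 'Positive' example satisfies: price = 32 OR price ≥ 39. None of the 'Negative' examples do.
(category=toy, price=29, origin=handmade) → price = 29 → Negative.
(category=book, price=21, origin=handmade) → price = 21 → Negative.
(category=tool, price=31, origin=handmade) → price = 31 → Negative.
(category=food, price=32, origin=imported) → price = 32 → Positive.
(category=book, price=3, origin=handmade) → price = 3 → Negative.

Negative, Negative, Negative, Positive, Negative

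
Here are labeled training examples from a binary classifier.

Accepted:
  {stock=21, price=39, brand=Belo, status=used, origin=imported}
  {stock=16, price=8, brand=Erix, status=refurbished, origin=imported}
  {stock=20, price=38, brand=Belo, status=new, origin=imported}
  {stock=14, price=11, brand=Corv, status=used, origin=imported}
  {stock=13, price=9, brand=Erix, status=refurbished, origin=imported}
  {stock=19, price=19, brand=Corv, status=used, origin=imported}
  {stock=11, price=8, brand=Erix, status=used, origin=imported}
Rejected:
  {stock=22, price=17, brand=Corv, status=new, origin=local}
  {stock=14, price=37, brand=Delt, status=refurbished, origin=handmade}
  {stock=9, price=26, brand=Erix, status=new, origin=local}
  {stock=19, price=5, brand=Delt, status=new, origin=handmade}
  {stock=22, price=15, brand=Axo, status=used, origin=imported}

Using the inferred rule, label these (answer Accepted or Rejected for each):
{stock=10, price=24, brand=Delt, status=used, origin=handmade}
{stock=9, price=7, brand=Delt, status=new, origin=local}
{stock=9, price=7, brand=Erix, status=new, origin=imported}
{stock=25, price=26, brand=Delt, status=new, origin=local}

Every 'Accepted' example satisfies: origin is imported AND stock ≤ 21. None of the 'Rejected' examples do.
{stock=10, price=24, brand=Delt, status=used, origin=handmade} → origin is handmade, stock = 10 → Rejected.
{stock=9, price=7, brand=Delt, status=new, origin=local} → origin is local, stock = 9 → Rejected.
{stock=9, price=7, brand=Erix, status=new, origin=imported} → origin is imported, stock = 9 → Accepted.
{stock=25, price=26, brand=Delt, status=new, origin=local} → origin is local, stock = 25 → Rejected.

Rejected, Rejected, Accepted, Rejected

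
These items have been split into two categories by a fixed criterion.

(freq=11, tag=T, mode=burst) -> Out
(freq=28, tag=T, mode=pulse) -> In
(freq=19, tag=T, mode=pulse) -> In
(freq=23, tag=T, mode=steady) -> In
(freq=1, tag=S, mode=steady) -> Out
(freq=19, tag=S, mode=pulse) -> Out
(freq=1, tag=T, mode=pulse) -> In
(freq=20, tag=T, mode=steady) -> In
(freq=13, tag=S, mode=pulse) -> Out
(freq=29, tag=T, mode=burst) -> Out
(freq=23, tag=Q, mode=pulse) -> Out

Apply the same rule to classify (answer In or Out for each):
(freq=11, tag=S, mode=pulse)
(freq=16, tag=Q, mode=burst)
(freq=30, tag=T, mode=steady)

The distinguishing property — tag is T AND mode is not burst — holds for all the 'In' cases and none of the 'Out' cases.
(freq=11, tag=S, mode=pulse) → tag is S, mode is pulse → Out.
(freq=16, tag=Q, mode=burst) → tag is Q, mode is burst → Out.
(freq=30, tag=T, mode=steady) → tag is T, mode is steady → In.

Out, Out, In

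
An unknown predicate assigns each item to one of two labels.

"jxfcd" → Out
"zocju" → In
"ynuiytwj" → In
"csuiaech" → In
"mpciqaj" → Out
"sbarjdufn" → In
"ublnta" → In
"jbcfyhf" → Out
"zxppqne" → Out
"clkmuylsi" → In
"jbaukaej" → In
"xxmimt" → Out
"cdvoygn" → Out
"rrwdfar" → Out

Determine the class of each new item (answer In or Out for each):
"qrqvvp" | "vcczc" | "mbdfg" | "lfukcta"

Out, Out, Out, In

'In' ⟺ contains 'u'.
"qrqvvp" — no 'u', hence Out.
"vcczc" — no 'u', hence Out.
"mbdfg" — no 'u', hence Out.
"lfukcta" — has 'u', hence In.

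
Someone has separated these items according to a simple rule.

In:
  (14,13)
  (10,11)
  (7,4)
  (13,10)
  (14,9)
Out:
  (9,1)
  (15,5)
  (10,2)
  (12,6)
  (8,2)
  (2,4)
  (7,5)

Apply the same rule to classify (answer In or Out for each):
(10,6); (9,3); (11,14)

Out, Out, In

Every 'In' example satisfies: sum is odd. None of the 'Out' examples do.
(10,6) → 10+6 = 16 → Out.
(9,3) → 9+3 = 12 → Out.
(11,14) → 11+14 = 25 → In.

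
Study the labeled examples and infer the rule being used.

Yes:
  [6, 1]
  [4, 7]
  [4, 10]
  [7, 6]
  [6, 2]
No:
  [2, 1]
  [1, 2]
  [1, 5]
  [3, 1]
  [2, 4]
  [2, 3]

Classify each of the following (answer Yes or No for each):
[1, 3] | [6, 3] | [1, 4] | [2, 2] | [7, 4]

No, Yes, No, No, Yes

The common property of the 'Yes' items is: sum ≥ 7. No 'No' item has it.
[1, 3] → 1+3 = 4 → No. [6, 3] → 6+3 = 9 → Yes. [1, 4] → 1+4 = 5 → No. [2, 2] → 2+2 = 4 → No. [7, 4] → 7+4 = 11 → Yes.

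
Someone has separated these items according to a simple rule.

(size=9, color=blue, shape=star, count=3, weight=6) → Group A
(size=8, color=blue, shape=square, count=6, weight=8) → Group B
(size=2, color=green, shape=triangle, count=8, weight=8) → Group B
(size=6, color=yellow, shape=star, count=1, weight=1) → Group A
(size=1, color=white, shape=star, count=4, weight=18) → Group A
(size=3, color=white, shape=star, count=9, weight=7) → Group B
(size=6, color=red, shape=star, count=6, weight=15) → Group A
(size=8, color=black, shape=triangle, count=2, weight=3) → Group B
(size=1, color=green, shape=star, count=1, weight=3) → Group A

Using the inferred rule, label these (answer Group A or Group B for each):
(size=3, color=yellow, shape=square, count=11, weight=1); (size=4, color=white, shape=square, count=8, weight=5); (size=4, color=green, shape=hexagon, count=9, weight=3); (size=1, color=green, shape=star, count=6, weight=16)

Group B, Group B, Group B, Group A

Rule: shape is star AND count ≤ 6. This holds for each 'Group A' example and fails for each 'Group B' one.
(size=3, color=yellow, shape=square, count=11, weight=1): shape is square, count = 11 — fails the rule, so Group B. (size=4, color=white, shape=square, count=8, weight=5): shape is square, count = 8 — fails the rule, so Group B. (size=4, color=green, shape=hexagon, count=9, weight=3): shape is hexagon, count = 9 — fails the rule, so Group B. (size=1, color=green, shape=star, count=6, weight=16): shape is star, count = 6 — qualifies, so Group A.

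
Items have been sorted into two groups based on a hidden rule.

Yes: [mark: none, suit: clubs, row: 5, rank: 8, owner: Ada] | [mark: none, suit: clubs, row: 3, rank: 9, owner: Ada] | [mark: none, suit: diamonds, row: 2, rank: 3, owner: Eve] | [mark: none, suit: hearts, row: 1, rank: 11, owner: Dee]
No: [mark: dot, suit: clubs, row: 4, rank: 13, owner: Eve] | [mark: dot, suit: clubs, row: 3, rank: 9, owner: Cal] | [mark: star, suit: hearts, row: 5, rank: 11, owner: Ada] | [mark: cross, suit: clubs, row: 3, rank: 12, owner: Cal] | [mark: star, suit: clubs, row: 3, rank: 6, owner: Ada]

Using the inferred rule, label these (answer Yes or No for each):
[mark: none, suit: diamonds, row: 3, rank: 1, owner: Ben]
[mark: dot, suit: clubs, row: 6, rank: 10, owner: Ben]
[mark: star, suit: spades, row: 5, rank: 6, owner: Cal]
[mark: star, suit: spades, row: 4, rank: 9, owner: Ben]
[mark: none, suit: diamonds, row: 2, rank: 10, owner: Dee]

The rule appears to be: mark is none.
[mark: none, suit: diamonds, row: 3, rank: 1, owner: Ben]: Yes (mark is none). [mark: dot, suit: clubs, row: 6, rank: 10, owner: Ben]: No (mark is dot). [mark: star, suit: spades, row: 5, rank: 6, owner: Cal]: No (mark is star). [mark: star, suit: spades, row: 4, rank: 9, owner: Ben]: No (mark is star). [mark: none, suit: diamonds, row: 2, rank: 10, owner: Dee]: Yes (mark is none).

Yes, No, No, No, Yes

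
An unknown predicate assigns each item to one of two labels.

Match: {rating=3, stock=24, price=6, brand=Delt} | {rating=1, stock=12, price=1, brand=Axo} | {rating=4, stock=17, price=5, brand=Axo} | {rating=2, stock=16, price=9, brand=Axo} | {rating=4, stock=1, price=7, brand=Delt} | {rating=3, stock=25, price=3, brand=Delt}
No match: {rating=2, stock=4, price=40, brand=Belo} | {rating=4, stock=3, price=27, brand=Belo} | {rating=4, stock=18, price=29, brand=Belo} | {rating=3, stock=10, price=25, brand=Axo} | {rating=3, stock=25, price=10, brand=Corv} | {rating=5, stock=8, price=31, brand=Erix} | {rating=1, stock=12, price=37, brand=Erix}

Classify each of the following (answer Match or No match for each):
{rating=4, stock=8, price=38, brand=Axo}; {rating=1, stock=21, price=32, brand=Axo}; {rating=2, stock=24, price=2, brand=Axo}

The simplest hypothesis consistent with all the labels is: price ≤ 9.

No match, No match, Match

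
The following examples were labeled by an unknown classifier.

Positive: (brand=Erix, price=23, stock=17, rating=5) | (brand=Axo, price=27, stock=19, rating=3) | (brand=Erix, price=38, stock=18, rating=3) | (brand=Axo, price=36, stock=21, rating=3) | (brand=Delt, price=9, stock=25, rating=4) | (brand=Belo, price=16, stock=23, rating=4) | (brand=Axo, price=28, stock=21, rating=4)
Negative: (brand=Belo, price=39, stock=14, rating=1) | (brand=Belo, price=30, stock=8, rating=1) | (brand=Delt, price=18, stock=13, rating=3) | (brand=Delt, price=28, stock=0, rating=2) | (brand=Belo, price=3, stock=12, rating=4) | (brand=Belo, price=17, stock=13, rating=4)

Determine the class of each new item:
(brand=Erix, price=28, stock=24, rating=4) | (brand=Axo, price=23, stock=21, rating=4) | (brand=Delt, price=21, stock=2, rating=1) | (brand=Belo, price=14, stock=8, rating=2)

Positive, Positive, Negative, Negative

One predicate separates the groups cleanly: stock ≥ 17.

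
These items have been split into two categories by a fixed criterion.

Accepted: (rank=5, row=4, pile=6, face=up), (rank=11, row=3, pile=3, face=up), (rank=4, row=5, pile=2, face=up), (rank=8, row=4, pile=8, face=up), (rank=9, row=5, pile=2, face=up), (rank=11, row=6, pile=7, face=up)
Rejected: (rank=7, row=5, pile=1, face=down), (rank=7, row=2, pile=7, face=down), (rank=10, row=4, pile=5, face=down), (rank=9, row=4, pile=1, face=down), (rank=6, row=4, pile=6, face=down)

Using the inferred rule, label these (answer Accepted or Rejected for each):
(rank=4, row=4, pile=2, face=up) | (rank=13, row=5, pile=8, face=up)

Checking candidate rules against both groups, what survives is: face is up.
Accepted: (rank=4, row=4, pile=2, face=up), since face is up.
Accepted: (rank=13, row=5, pile=8, face=up), since face is up.

Accepted, Accepted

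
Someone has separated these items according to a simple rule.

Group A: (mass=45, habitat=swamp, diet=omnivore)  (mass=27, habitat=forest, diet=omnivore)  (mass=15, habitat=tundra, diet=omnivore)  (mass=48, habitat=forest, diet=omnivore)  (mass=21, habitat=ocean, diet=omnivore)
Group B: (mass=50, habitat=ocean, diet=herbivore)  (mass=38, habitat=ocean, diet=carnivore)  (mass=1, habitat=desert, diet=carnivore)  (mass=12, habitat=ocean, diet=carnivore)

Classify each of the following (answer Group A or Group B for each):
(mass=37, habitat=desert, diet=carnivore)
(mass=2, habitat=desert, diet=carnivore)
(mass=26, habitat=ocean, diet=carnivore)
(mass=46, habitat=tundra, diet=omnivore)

'Group A' ⟺ diet is omnivore.

Group B, Group B, Group B, Group A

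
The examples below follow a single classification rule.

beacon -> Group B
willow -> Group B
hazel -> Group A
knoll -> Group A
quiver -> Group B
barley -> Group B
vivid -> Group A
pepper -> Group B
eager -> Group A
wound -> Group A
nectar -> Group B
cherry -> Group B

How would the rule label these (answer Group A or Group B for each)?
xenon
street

The rule appears to be: odd length.

Group A, Group B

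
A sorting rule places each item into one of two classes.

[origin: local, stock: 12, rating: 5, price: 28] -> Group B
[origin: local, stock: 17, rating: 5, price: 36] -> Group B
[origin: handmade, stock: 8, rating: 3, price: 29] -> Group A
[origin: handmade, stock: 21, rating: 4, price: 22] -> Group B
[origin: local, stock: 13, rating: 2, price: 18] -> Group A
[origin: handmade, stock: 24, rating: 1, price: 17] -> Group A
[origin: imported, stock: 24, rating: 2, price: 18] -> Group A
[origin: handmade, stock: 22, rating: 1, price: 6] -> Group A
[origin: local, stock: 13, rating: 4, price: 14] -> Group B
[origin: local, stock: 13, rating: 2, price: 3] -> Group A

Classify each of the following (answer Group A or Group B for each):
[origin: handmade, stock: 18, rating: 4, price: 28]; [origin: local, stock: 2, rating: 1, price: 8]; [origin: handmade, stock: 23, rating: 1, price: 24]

Group B, Group A, Group A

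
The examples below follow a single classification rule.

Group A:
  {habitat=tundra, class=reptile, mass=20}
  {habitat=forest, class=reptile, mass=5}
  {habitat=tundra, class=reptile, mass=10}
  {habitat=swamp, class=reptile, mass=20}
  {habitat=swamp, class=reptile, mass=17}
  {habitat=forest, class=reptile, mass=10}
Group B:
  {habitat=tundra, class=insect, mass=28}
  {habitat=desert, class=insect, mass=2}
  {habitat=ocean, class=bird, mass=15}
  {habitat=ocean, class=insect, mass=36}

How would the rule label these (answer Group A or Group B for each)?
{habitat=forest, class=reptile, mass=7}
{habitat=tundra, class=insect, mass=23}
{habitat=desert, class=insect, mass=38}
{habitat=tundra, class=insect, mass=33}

Group A, Group B, Group B, Group B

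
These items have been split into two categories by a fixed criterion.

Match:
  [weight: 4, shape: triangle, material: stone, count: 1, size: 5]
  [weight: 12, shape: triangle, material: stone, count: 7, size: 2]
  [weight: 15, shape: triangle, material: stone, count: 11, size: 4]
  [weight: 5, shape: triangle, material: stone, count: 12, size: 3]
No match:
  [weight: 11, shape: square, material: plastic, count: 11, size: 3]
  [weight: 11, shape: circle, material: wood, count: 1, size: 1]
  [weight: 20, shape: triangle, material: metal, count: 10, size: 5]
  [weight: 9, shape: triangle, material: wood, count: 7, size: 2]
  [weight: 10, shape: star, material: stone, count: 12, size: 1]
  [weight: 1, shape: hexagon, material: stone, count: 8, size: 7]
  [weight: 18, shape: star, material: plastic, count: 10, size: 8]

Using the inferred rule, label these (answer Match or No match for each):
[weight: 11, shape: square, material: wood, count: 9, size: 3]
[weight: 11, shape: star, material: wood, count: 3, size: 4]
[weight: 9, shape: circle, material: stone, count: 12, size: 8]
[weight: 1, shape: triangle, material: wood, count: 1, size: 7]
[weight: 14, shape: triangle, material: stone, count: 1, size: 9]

No match, No match, No match, No match, Match

Every 'Match' example satisfies: shape is triangle AND material is stone. None of the 'No match' examples do.
[weight: 11, shape: square, material: wood, count: 9, size: 3]: No match (shape is square, material is wood). [weight: 11, shape: star, material: wood, count: 3, size: 4]: No match (shape is star, material is wood). [weight: 9, shape: circle, material: stone, count: 12, size: 8]: No match (shape is circle, material is stone). [weight: 1, shape: triangle, material: wood, count: 1, size: 7]: No match (shape is triangle, material is wood). [weight: 14, shape: triangle, material: stone, count: 1, size: 9]: Match (shape is triangle, material is stone).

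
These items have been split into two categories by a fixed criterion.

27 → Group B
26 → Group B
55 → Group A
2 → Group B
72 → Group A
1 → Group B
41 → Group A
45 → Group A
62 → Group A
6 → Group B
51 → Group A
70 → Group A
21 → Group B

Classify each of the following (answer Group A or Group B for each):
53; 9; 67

Group A, Group B, Group A

The rule appears to be: at least 41.
53: 53 ≥ 41 — satisfies this, so Group A.
9: 9 < 41 — doesn't qualify, so Group B.
67: 67 ≥ 41 — satisfies this, so Group A.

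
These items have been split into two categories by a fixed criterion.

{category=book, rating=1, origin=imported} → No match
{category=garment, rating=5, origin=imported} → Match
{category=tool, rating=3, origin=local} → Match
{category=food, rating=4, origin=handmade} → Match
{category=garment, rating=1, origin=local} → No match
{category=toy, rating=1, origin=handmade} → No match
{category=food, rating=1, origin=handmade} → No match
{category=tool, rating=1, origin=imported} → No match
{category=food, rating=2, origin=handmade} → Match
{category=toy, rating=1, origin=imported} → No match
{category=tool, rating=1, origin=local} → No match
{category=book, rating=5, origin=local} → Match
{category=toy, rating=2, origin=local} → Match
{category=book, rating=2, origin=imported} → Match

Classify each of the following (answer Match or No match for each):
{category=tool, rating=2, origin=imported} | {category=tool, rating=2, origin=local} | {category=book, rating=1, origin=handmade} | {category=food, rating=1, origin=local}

The distinguishing property — rating ≥ 2 — holds for all the 'Match' cases and none of the 'No match' cases.
{category=tool, rating=2, origin=imported} → rating = 2 → Match. {category=tool, rating=2, origin=local} → rating = 2 → Match. {category=book, rating=1, origin=handmade} → rating = 1 → No match. {category=food, rating=1, origin=local} → rating = 1 → No match.

Match, Match, No match, No match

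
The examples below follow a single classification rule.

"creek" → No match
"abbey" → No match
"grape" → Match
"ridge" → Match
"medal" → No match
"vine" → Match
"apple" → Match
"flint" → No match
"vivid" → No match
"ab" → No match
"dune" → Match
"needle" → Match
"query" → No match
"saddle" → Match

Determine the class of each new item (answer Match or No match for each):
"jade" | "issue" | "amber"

Match, Match, No match

Rule: ends with 'e'. This holds for each 'Match' example and fails for each 'No match' one.
"jade": ends with 'e', checks out → Match. "issue": ends with 'e', checks out → Match. "amber": ends with 'r', does not satisfy this → No match.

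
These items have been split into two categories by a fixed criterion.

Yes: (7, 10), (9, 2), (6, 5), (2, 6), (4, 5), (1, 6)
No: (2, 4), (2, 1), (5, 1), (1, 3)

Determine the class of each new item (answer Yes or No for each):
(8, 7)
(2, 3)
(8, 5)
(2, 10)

The classifier is using: sum ≥ 7.
(8, 7) → 8+7 = 15 → Yes. (2, 3) → 2+3 = 5 → No. (8, 5) → 8+5 = 13 → Yes. (2, 10) → 2+10 = 12 → Yes.

Yes, No, Yes, Yes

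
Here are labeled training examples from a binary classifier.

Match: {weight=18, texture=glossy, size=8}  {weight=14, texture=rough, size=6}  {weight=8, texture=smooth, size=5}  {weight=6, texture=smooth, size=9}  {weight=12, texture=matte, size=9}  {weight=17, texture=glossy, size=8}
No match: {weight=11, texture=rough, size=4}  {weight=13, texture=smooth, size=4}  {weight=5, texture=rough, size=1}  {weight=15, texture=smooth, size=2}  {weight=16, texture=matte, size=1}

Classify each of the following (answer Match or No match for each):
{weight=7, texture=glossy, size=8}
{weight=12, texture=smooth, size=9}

One predicate separates the groups cleanly: size ≥ 5.
{weight=7, texture=glossy, size=8}: Match (size = 8).
{weight=12, texture=smooth, size=9}: Match (size = 9).

Match, Match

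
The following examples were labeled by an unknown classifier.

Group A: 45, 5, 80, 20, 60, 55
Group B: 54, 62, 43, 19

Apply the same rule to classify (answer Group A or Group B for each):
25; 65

Comparing the two groups points to one rule — multiple of 5.
25: 25 = 5·5 — qualifies, so Group A.
65: 65 = 5·13 — qualifies, so Group A.

Group A, Group A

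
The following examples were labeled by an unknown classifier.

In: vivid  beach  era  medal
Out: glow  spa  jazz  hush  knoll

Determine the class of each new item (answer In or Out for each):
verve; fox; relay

In, Out, In

Rule: has ≥ 2 vowels. This holds for each 'In' example and fails for each 'Out' one.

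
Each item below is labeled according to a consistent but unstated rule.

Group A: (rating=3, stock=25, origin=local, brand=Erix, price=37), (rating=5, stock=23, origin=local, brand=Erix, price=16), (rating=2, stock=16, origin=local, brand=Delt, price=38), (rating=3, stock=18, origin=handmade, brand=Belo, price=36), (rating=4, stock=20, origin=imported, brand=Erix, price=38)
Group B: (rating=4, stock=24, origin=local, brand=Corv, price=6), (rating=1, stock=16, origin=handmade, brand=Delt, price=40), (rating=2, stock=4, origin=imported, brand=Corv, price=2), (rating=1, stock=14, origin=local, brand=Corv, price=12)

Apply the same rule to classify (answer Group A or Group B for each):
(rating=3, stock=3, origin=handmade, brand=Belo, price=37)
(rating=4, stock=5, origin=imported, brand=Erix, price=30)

A rule that fits every label: price ≥ 12 AND rating ≥ 2 — true of each 'Group A' example, false of each 'Group B' one.
(rating=3, stock=3, origin=handmade, brand=Belo, price=37) → price = 37, rating = 3 → Group A.
(rating=4, stock=5, origin=imported, brand=Erix, price=30) → price = 30, rating = 4 → Group A.

Group A, Group A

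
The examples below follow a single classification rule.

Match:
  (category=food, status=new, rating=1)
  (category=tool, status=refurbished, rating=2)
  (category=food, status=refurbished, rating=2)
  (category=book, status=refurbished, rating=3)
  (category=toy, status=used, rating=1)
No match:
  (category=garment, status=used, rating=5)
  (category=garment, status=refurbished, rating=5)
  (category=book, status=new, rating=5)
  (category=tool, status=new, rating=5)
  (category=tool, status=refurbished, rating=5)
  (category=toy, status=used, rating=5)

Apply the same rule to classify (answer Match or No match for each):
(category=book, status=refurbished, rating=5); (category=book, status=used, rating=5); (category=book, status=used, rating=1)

No match, No match, Match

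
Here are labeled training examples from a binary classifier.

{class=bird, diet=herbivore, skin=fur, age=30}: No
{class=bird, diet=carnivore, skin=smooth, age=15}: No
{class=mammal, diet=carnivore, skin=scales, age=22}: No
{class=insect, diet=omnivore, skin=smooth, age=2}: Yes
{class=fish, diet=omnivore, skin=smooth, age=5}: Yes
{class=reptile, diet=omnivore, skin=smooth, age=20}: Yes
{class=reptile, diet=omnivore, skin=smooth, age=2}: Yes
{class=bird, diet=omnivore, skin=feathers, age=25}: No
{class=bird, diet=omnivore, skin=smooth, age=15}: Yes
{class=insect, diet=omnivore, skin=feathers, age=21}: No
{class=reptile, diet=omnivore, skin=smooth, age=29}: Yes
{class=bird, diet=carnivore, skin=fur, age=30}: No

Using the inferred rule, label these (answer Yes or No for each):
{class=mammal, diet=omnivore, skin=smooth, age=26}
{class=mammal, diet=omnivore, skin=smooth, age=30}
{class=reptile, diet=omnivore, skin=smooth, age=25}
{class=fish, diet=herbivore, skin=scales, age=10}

Every 'Yes' example satisfies: diet is omnivore AND skin is smooth. None of the 'No' examples do.

Yes, Yes, Yes, No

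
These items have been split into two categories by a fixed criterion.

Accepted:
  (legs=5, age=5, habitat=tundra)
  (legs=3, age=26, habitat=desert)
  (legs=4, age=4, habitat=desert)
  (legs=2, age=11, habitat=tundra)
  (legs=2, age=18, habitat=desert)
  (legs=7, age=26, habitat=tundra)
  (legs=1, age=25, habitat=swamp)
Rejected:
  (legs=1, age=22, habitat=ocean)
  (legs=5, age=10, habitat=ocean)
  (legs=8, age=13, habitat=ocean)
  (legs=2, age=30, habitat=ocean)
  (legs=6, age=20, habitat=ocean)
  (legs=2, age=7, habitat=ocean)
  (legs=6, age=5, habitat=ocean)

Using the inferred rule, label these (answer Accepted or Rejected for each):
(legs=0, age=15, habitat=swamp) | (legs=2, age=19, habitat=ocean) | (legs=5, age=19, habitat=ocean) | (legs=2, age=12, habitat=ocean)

One predicate separates the groups cleanly: habitat is not ocean.
(legs=0, age=15, habitat=swamp) — habitat is swamp, hence Accepted.
(legs=2, age=19, habitat=ocean) — habitat is ocean, hence Rejected.
(legs=5, age=19, habitat=ocean) — habitat is ocean, hence Rejected.
(legs=2, age=12, habitat=ocean) — habitat is ocean, hence Rejected.

Accepted, Rejected, Rejected, Rejected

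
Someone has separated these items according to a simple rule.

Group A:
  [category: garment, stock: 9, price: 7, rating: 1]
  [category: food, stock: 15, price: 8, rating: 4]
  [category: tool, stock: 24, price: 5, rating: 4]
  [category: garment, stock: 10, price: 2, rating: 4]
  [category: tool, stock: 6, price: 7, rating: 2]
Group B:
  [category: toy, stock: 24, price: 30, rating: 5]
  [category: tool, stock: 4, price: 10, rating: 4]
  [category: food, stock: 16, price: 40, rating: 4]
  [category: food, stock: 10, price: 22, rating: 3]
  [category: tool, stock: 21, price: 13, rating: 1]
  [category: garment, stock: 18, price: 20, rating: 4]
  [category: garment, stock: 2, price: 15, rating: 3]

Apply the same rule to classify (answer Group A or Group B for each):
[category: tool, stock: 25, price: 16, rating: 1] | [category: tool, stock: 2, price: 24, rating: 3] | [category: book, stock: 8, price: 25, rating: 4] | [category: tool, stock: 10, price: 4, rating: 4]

Every 'Group A' example satisfies: price ≤ 8. None of the 'Group B' examples do.

Group B, Group B, Group B, Group A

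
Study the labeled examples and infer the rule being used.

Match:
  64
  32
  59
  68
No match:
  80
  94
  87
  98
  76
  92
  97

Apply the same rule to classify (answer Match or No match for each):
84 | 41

'Match' ⟺ at most 68.
No match: 84, since 84 > 68.
Match: 41, since 41 ≤ 68.

No match, Match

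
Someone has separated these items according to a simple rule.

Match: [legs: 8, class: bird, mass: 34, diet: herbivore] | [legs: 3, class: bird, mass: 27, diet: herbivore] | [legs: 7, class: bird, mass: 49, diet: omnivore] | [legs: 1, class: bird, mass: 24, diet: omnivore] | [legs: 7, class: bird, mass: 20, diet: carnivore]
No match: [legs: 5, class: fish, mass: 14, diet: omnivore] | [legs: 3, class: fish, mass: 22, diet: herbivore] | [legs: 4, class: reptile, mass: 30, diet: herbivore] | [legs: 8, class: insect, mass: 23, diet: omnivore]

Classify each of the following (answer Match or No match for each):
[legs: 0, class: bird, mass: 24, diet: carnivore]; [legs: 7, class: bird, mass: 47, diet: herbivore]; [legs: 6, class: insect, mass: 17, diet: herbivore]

A rule that fits every label: class is bird — true of each 'Match' example, false of each 'No match' one.
[legs: 0, class: bird, mass: 24, diet: carnivore] → class is bird → Match.
[legs: 7, class: bird, mass: 47, diet: herbivore] → class is bird → Match.
[legs: 6, class: insect, mass: 17, diet: herbivore] → class is insect → No match.

Match, Match, No match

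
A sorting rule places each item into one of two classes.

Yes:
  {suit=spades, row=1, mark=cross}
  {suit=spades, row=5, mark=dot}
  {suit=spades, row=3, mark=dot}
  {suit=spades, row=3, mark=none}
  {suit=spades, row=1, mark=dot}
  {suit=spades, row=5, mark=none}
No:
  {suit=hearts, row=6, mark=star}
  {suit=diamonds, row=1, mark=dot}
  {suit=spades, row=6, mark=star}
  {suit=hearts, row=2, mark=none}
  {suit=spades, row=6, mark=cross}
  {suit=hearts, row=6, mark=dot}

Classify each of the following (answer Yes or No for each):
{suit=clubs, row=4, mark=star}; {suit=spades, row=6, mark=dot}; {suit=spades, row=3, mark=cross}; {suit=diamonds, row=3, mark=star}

No, No, Yes, No

The simplest hypothesis consistent with all the labels is: suit is spades AND row ≤ 5.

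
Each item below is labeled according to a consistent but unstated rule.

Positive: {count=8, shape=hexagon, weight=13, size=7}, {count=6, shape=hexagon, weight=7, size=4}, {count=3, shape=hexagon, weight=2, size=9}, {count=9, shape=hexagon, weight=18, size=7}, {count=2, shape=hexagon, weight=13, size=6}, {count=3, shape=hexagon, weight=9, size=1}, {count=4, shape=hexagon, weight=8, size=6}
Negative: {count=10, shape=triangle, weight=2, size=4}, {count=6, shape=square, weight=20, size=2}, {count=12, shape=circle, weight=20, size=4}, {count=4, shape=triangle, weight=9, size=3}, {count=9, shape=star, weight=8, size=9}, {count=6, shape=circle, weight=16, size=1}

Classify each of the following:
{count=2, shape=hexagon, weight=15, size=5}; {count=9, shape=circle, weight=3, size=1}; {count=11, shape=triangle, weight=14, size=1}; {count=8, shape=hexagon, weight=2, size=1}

Positive, Negative, Negative, Positive

The pattern is that an item is 'Positive' exactly when: shape is hexagon.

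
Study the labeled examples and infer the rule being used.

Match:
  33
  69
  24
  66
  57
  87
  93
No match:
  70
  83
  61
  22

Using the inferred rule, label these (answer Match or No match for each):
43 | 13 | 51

No match, No match, Match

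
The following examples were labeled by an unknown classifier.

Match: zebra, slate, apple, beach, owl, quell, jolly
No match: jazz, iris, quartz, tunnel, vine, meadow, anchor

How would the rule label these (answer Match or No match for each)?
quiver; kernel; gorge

No match, No match, Match

The classifier is using: odd length.
quiver → length 6 → No match. kernel → length 6 → No match. gorge → length 5 → Match.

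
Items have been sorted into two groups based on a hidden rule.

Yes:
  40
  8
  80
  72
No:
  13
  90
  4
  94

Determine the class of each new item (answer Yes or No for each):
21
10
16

The simplest hypothesis consistent with all the labels is: multiple of 8.
21: 21 = 8·2 + 5, does not fit → No.
10: 10 = 8·1 + 2, does not fit → No.
16: 16 = 8·2, has this property → Yes.

No, No, Yes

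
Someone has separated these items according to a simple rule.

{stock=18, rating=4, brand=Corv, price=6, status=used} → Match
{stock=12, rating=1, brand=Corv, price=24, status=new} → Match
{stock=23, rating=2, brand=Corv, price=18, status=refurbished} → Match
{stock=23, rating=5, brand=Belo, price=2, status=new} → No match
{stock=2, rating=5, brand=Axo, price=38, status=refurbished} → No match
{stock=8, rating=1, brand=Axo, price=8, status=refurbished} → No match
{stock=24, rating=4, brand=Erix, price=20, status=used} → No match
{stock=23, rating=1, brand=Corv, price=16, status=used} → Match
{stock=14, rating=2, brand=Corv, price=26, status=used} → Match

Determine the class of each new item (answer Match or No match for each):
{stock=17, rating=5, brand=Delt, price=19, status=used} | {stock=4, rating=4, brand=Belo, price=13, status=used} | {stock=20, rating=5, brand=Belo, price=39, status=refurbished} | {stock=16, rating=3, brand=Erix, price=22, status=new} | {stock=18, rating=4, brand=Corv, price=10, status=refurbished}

No match, No match, No match, No match, Match

The common property of the 'Match' items is: brand is Corv. No 'No match' item has it.
No match: {stock=17, rating=5, brand=Delt, price=19, status=used}, since brand is Delt.
No match: {stock=4, rating=4, brand=Belo, price=13, status=used}, since brand is Belo.
No match: {stock=20, rating=5, brand=Belo, price=39, status=refurbished}, since brand is Belo.
No match: {stock=16, rating=3, brand=Erix, price=22, status=new}, since brand is Erix.
Match: {stock=18, rating=4, brand=Corv, price=10, status=refurbished}, since brand is Corv.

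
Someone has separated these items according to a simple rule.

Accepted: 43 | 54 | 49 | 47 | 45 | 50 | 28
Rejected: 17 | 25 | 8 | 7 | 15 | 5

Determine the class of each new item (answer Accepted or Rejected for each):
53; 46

Every 'Accepted' example satisfies: at least 28. None of the 'Rejected' examples do.
53 → 53 ≥ 28 → Accepted.
46 → 46 ≥ 28 → Accepted.

Accepted, Accepted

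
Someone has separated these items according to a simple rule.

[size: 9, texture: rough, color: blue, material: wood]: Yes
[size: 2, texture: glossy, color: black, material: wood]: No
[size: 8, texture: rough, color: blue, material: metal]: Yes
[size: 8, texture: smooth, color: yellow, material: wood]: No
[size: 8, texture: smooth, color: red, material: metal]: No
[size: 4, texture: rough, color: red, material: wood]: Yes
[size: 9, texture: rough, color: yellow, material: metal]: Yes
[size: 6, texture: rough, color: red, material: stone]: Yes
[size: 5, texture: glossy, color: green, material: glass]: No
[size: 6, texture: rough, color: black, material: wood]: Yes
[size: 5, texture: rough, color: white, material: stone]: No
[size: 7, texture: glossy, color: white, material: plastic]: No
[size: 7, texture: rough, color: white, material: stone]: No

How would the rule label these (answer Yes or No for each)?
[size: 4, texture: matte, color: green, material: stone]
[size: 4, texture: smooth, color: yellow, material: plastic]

The rule appears to be: color is not white AND texture is rough.
No: [size: 4, texture: matte, color: green, material: stone], since color is green, texture is matte. No: [size: 4, texture: smooth, color: yellow, material: plastic], since color is yellow, texture is smooth.

No, No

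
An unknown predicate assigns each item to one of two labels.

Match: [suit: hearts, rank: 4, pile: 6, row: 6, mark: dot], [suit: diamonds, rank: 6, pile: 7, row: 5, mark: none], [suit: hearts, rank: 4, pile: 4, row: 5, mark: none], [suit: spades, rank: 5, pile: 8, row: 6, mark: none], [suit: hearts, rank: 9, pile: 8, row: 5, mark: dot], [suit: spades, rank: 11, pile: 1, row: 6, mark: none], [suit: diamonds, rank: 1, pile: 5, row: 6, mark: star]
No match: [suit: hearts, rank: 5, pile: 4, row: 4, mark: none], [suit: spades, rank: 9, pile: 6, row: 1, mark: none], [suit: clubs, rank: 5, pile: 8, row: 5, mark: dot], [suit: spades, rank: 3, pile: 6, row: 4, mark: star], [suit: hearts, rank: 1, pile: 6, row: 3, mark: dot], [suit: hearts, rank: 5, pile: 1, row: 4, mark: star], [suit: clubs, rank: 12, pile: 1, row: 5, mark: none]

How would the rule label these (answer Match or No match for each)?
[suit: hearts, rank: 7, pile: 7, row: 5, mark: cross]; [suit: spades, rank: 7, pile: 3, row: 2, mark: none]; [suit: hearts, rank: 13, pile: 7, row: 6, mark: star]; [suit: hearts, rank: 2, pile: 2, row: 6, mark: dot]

Match, No match, Match, Match

The classifier is using: suit is not clubs AND row ≥ 5.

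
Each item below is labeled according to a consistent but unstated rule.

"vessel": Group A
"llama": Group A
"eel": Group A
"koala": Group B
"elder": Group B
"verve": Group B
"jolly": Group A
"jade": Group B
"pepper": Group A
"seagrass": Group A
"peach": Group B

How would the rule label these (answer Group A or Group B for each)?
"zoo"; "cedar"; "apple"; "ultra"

Group A, Group B, Group A, Group B

Comparing the two groups points to one rule — has a double letter.
Group A: "zoo", since 'oo' doubled. Group B: "cedar", since no doubled letter. Group A: "apple", since 'pp' doubled. Group B: "ultra", since no doubled letter.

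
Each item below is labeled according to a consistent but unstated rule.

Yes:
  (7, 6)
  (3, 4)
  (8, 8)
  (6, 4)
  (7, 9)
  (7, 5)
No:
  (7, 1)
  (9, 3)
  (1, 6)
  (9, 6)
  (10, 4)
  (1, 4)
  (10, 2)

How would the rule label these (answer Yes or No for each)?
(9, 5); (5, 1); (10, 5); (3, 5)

No, No, No, Yes

The common property of the 'Yes' items is: |first − second| ≤ 2. No 'No' item has it.
No: (9, 5), since |9−5| = 4. No: (5, 1), since |5−1| = 4. No: (10, 5), since |10−5| = 5. Yes: (3, 5), since |3−5| = 2.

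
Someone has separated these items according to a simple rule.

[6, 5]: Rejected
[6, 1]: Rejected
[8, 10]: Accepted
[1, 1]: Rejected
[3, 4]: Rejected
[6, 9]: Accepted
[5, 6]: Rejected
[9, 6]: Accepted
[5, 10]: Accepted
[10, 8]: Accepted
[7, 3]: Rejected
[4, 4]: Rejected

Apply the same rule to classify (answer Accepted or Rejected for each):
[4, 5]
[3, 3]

'Accepted' ⟺ sum ≥ 15.
[4, 5] — 4+5 = 9, hence Rejected. [3, 3] — 3+3 = 6, hence Rejected.

Rejected, Rejected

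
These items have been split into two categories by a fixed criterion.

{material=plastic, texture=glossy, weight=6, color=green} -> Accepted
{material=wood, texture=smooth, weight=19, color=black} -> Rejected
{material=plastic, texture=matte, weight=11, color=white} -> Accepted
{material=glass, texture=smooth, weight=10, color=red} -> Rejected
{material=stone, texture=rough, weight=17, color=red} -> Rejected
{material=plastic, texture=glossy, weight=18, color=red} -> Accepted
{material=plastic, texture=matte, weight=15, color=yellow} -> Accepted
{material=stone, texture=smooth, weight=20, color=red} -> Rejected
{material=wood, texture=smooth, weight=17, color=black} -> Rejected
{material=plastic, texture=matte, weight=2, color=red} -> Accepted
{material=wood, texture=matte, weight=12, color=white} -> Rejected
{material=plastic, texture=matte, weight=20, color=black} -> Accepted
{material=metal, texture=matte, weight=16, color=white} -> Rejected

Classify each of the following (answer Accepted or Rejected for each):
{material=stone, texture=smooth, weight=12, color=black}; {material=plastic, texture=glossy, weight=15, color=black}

Comparing the two groups points to one rule — material is plastic.

Rejected, Accepted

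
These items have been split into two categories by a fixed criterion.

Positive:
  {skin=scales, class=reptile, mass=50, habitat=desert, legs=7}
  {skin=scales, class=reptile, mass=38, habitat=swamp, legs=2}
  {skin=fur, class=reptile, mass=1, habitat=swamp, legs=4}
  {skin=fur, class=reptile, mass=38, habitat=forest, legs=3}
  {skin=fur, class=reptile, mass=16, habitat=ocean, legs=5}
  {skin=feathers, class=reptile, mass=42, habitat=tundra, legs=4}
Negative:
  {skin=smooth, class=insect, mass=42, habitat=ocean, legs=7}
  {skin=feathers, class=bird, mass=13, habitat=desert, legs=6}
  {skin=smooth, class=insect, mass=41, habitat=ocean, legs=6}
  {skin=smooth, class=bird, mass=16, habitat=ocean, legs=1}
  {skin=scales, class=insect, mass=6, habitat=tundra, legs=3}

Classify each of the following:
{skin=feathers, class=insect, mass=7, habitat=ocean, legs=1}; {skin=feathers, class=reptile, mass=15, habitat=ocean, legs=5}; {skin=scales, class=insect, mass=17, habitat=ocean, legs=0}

Negative, Positive, Negative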